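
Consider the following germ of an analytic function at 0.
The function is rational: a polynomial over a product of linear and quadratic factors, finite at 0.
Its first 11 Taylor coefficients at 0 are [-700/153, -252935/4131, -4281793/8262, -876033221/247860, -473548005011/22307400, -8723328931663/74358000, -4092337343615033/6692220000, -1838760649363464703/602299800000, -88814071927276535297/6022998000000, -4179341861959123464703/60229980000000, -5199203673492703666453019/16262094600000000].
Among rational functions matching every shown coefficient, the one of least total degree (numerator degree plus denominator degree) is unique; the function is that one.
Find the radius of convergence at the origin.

The radius of convergence is 7/10 - (1/10)*sqrt(19).

No rational of total degree below 9 reproduces all 11 coefficients; solving the [2/7] Pade equations on them gives f(χ) = (-22*χ**2/15 + 23*χ/36 - 21/17)/((χ + 10)*(χ**2 - 7*χ/5 + 3/10)**3), whose expansion matches every shown term.
Denominator factor (χ + 10): pole of order 1 at -10, modulus 10.
Denominator factor (χ**2 - 7*χ/5 + 3/10)^3: discriminant 19/25, real irrational roots 7/10 + (1/10)*sqrt(19) and 7/10 - (1/10)*sqrt(19); poles of order 3, moduli 7/10 + (1/10)*sqrt(19) and 7/10 - (1/10)*sqrt(19).
The radius of convergence is the smallest modulus among the singular points: 7/10 - (1/10)*sqrt(19).


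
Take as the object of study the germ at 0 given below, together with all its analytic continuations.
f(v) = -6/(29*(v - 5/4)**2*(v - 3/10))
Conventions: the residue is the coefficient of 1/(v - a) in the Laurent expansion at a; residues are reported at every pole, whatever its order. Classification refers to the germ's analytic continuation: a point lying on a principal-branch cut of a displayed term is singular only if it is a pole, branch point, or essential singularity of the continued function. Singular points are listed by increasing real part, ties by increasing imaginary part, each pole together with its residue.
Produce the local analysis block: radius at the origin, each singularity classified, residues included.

Denominator factor (v - 3/10): pole of order 1 at 3/10, modulus 3/10.
Denominator factor (v - 5/4)^2: pole of order 2 at 5/4, modulus 5/4.
The radius of convergence is the smallest modulus among the singular points: 3/10.
At the order-1 pole 3/10 set g(v) = (v - (3/10))*f(v) = -6/(29*(v - 5/4)**2).
Simple pole: residue = g(a) at a = 3/10, which is -2400/10469.
At the order-2 pole 5/4 set g(v) = (v - (5/4))^2*f(v) = -6/(29*(v - 3/10)).
Order-2 pole: residue = g'(a); g'(5/4) = 2400/10469, so the residue is 2400/10469.
List the singular points by increasing real part (a conjugate pair: the negative imaginary part first).

Radius of convergence at 0: 3/10.
At 3/10: a pole of order 1; residue -2400/10469.
At 5/4: a pole of order 2; residue 2400/10469.


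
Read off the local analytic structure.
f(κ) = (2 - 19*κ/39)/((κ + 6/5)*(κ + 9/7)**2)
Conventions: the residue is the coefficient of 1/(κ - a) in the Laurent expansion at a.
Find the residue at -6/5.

The residue is 13720/39.

At the order-1 pole -6/5 set g(κ) = (κ - (-6/5))*f(κ) = (2 - 19*κ/39)/(κ + 9/7)**2.
Simple pole: residue = g(a) at a = -6/5, which is 13720/39.


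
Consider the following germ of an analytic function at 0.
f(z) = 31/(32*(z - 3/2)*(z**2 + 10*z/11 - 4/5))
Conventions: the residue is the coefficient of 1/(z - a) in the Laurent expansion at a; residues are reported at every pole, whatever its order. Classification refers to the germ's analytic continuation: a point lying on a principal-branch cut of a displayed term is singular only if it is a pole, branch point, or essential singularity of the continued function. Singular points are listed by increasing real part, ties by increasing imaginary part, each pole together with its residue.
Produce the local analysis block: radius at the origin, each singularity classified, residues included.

Denominator factor (z**2 + 10*z/11 - 4/5): discriminant 2436/605, real irrational roots -5/11 + (1/55)*sqrt(3045) and -5/11 - (1/55)*sqrt(3045); poles of order 1, moduli -5/11 + (1/55)*sqrt(3045) and 5/11 + (1/55)*sqrt(3045).
Denominator factor (z - 3/2): pole of order 1 at 3/2, modulus 3/2.
The radius of convergence is the smallest modulus among the singular points: -5/11 + (1/55)*sqrt(3045).
The factor z**2 + 10*z/11 - 4/5 splits as (z - a)(z - a') with a = -5/11 - (1/55)*sqrt(3045), a' = -5/11 + (1/55)*sqrt(3045). At the order-1 pole a set g(z) = (z - a)*f(z) = [31/(32*(z - 3/2))] / (z - a').
Simple pole: residue = g(a) at a = -5/11 - (1/55)*sqrt(3045), which is -1705/9904 + (73315/12063072)*sqrt(3045).
The factor z**2 + 10*z/11 - 4/5 splits as (z - a)(z - a') with a = -5/11 + (1/55)*sqrt(3045), a' = -5/11 - (1/55)*sqrt(3045). At the order-1 pole a set g(z) = (z - a)*f(z) = [31/(32*(z - 3/2))] / (z - a').
Simple pole: residue = g(a) at a = -5/11 + (1/55)*sqrt(3045), which is -1705/9904 - (73315/12063072)*sqrt(3045).
At the order-1 pole 3/2 set g(z) = (z - (3/2))*f(z) = 31/(32*(z**2 + 10*z/11 - 4/5)).
Simple pole: residue = g(a) at a = 3/2, which is 1705/4952.
List the singular points by increasing real part (a conjugate pair: the negative imaginary part first).

Radius of convergence at 0: -5/11 + (1/55)*sqrt(3045).
At -5/11 - (1/55)*sqrt(3045): a pole of order 1; residue -1705/9904 + (73315/12063072)*sqrt(3045).
At -5/11 + (1/55)*sqrt(3045): a pole of order 1; residue -1705/9904 - (73315/12063072)*sqrt(3045).
At 3/2: a pole of order 1; residue 1705/4952.


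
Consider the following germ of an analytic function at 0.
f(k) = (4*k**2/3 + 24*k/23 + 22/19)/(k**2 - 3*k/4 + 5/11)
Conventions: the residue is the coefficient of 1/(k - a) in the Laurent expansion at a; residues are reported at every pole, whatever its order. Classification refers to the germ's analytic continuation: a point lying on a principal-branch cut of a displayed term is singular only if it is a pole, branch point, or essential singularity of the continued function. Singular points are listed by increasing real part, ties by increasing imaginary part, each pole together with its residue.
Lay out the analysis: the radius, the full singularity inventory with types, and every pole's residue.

Radius of convergence at 0: (1/11)*sqrt(55).
At (3/8) - ((1/88)*sqrt(2431))*i: a pole of order 1; residue (47/46) + ((152071/6374082)*sqrt(2431))*i.
At (3/8) + ((1/88)*sqrt(2431))*i: a pole of order 1; residue (47/46) - ((152071/6374082)*sqrt(2431))*i.

Denominator factor (k**2 - 3*k/4 + 5/11): discriminant -221/176, complex-conjugate roots (3/8) + ((1/88)*sqrt(2431))*i and (3/8) - ((1/88)*sqrt(2431))*i; poles of order 1, moduli (1/11)*sqrt(55) and (1/11)*sqrt(55).
The radius of convergence is the smallest modulus among the singular points: (1/11)*sqrt(55).
The factor k**2 - 3*k/4 + 5/11 splits as (k - a)(k - a') with a = (3/8) - ((1/88)*sqrt(2431))*i, a' = (3/8) + ((1/88)*sqrt(2431))*i. At the order-1 pole a set g(k) = (k - a)*f(k) = [4*k**2/3 + 24*k/23 + 22/19] / (k - a').
Simple pole: residue = g(a) at a = (3/8) - ((1/88)*sqrt(2431))*i, which is (47/46) + ((152071/6374082)*sqrt(2431))*i.
The factor k**2 - 3*k/4 + 5/11 splits as (k - a)(k - a') with a = (3/8) + ((1/88)*sqrt(2431))*i, a' = (3/8) - ((1/88)*sqrt(2431))*i. At the order-1 pole a set g(k) = (k - a)*f(k) = [4*k**2/3 + 24*k/23 + 22/19] / (k - a').
Simple pole: residue = g(a) at a = (3/8) + ((1/88)*sqrt(2431))*i, which is (47/46) - ((152071/6374082)*sqrt(2431))*i.
List the singular points by increasing real part (a conjugate pair: the negative imaginary part first).


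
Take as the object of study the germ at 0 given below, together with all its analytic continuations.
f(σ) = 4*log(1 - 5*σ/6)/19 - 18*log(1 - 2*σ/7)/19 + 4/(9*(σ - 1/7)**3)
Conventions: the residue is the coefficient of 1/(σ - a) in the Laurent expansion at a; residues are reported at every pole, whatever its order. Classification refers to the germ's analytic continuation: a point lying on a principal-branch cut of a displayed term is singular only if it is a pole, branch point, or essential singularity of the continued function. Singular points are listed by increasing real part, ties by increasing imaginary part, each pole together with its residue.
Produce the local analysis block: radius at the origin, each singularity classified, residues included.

Denominator factor (σ - 1/7)^3: pole of order 3 at 1/7, modulus 1/7.
Branch term (4/19)*log(1 - σ/(6/5)): its argument vanishes at σ = 6/5, a logarithmic branch point, modulus 6/5.
Branch term (-18/19)*log(1 - σ/(7/2)): its argument vanishes at σ = 7/2, a logarithmic branch point, modulus 7/2.
The radius of convergence is the smallest modulus among the singular points: 1/7.
The branch terms are analytic at 1/7 and contribute nothing to the residue; only the rational part matters.
At the order-3 pole 1/7 set g(σ) = (σ - (1/7))^3*(rational part) = 4/9.
Order-3 pole: residue = g''(a)/2; g''(1/7) = 0, so the residue is 0.
List the singular points by increasing real part (a conjugate pair: the negative imaginary part first).

Radius of convergence at 0: 1/7.
At 1/7: a pole of order 3; residue 0.
At 6/5: a logarithmic branch point.
At 7/2: a logarithmic branch point.


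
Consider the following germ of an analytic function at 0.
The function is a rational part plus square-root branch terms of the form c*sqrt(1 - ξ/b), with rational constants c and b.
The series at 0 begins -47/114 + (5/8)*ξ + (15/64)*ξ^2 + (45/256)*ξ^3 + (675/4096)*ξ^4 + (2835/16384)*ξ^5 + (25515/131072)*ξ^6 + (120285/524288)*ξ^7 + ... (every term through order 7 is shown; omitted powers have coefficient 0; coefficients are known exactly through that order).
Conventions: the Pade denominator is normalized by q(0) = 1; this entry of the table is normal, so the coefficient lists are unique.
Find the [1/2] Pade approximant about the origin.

The Pade approximant has numerator coefficients [-47/114, 29189/36024]; denominator coefficients [1, -71/158, -285/2528].

Taylor coefficients needed (read off): a_0 = -47/114, a_1 = 5/8, a_2 = 15/64, a_3 = 45/256.
Write the denominator as Q(ξ) = 1 + q1*ξ + q2*ξ^2. Requiring Q*f - P = O(ξ^4) with deg P <= 1 kills the coefficients of ξ^2..ξ^3 in Q*f:
  ξ^2: a_2 + q1*a_1 + q2*a_0 = 0, i.e. 15/64 + (5/8)*q1 + (-47/114)*q2 = 0.
  ξ^3: a_3 + q1*a_2 + q2*a_1 = 0, i.e. 45/256 + (15/64)*q1 + (5/8)*q2 = 0.
Solving this linear system: q1 = -71/158, q2 = -285/2528.
The numerator is Q*f truncated at degree 1: P0 = a_0 = -47/114; P1 = a_1 + q1*a_0 = 29189/36024.


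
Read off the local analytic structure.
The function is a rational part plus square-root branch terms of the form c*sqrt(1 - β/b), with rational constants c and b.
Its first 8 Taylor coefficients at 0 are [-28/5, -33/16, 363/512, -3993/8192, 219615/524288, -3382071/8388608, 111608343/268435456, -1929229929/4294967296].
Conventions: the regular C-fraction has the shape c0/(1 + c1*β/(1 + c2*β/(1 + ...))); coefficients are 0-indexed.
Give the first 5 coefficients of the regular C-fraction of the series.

The regular C-fraction coefficients are [-28/5, -165/448, 319/448, 77/464, 121/232].

Taylor coefficients (read off): a_0 = -28/5, a_1 = -33/16, a_2 = 363/512, a_3 = -3993/8192, a_4 = 219615/524288.
c0 = a_0 = -28/5. Peel one level at a time: if S = 1 + c*β/S' with S'(0) = 1, then c is the β-coefficient of S and S' = c*β/(S - 1).
S_1 = c0/f = 1 + (-165/448)*β + (52635/200704)*β^2 + ...; c1 = -165/448.
S_2 = c1*β/(S_1 - 1) = 1 + (319/448)*β + (-121/1024)*β^2 + ...; c2 = 319/448.
S_3 = c2*β/(S_2 - 1) = 1 + (77/464)*β + (-9317/107648)*β^2 + ...; c3 = 77/464.
S_4 = c3*β/(S_3 - 1) = 1 + (121/232)*β + ...; c4 = 121/232.


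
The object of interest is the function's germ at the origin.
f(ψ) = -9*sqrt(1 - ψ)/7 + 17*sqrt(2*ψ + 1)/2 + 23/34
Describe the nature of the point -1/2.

The point is an algebraic (square-root) branch point.

The term (17/2)*sqrt(1 - ψ/(-1/2)) has argument 1 - -1/2/(-1/2) = 0 at -1/2: a square-root (algebraic, two-sheeted) branch point; the remaining terms are analytic or single-valued there.


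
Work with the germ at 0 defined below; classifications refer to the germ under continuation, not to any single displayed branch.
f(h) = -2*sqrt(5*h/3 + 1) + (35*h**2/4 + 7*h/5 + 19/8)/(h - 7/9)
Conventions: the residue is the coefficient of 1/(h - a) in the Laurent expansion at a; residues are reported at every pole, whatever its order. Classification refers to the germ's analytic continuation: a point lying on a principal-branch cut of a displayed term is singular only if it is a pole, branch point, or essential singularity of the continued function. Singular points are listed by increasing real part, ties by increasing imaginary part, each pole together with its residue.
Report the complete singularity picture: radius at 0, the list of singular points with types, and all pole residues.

Radius of convergence at 0: 3/5.
At -3/5: an algebraic (square-root) branch point.
At 7/9: a pole of order 1; residue 28373/3240.

Denominator factor (h - 7/9): pole of order 1 at 7/9, modulus 7/9.
Branch term (-2)*sqrt(1 - h/(-3/5)): its argument vanishes at h = -3/5, a square-root branch point, modulus 3/5.
The radius of convergence is the smallest modulus among the singular points: 3/5.
The branch term is analytic at 7/9 and contributes nothing to the residue; only the rational part matters.
At the order-1 pole 7/9 set g(h) = (h - (7/9))*(rational part) = 35*h**2/4 + 7*h/5 + 19/8.
Simple pole: residue = g(a) at a = 7/9, which is 28373/3240.
List the singular points by increasing real part (a conjugate pair: the negative imaginary part first).


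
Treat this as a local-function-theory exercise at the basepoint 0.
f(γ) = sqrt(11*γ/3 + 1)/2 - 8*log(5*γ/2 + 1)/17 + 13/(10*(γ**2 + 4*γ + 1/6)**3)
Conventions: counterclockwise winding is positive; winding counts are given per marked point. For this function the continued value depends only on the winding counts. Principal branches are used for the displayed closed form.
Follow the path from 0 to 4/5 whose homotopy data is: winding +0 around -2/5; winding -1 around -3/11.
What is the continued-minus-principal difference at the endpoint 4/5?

Continued minus principal equals -(1/15)*sqrt(885).

The rational part is single-valued and drops out of the difference; each branch term changes only by its own monodromy.
(-8/17)*log(1 - γ/(-2/5)): winding 0 around -2/5, so this term returns to its principal value, contribution 0.
(1/2)*sqrt(1 - γ/(-3/11)): winding -1 is odd, the square root flips sign, contributing -2*(1/2)*sqrt(1 - (4/5)/(-3/11)) = -2*(1/2)*sqrt(59/15) = -(1/15)*sqrt(885).
Summing the contributions at γ = 4/5 gives -(1/15)*sqrt(885).


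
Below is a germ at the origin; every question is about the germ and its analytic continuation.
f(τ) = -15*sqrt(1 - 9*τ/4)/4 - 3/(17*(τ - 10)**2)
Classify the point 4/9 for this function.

The term (-15/4)*sqrt(1 - τ/(4/9)) has argument 1 - 4/9/(4/9) = 0 at 4/9: a square-root (algebraic, two-sheeted) branch point; the remaining terms are analytic or single-valued there.

The point is an algebraic (square-root) branch point.


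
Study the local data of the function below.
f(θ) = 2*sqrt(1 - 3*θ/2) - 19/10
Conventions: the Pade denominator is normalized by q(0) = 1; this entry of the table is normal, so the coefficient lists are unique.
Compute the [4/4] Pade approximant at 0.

Taylor coefficients needed (expand at 0): a_0 = 1/10, a_1 = -3/2, a_2 = -9/16, a_3 = -27/64, a_4 = -405/1024, a_5 = -1701/4096, a_6 = -15309/32768, a_7 = -72171/131072, a_8 = -2814669/4194304.
Write the denominator as Q(θ) = 1 + q1*θ + q2*θ^2 + q3*θ^3 + q4*θ^4. Requiring Q*f - P = O(θ^9) with deg P <= 4 kills the coefficients of θ^5..θ^8 in Q*f:
  θ^5: a_5 + q1*a_4 + q2*a_3 + q3*a_2 + q4*a_1 = 0, i.e. -1701/4096 + (-405/1024)*q1 + (-27/64)*q2 + (-9/16)*q3 + (-3/2)*q4 = 0.
  θ^6: a_6 + q1*a_5 + q2*a_4 + q3*a_3 + q4*a_2 = 0, i.e. -15309/32768 + (-1701/4096)*q1 + (-405/1024)*q2 + (-27/64)*q3 + (-9/16)*q4 = 0.
  θ^7: a_7 + q1*a_6 + q2*a_5 + q3*a_4 + q4*a_3 = 0, i.e. -72171/131072 + (-15309/32768)*q1 + (-1701/4096)*q2 + (-405/1024)*q3 + (-27/64)*q4 = 0.
  θ^8: a_8 + q1*a_7 + q2*a_6 + q3*a_5 + q4*a_4 = 0, i.e. -2814669/4194304 + (-72171/131072)*q1 + (-15309/32768)*q2 + (-1701/4096)*q3 + (-405/1024)*q4 = 0.
Solving this linear system: q1 = -21/8, q2 = 135/64, q3 = -135/256, q4 = 81/4096.
The numerator is Q*f truncated at degree 4: P0 = a_0 = 1/10; P1 = a_1 + q1*a_0 = -141/80; P2 = a_2 + q1*a_1 + q2*a_0 = 459/128; P3 = a_3 + q1*a_2 + q2*a_1 + q3*a_0 = -1107/512; P4 = a_4 + q1*a_3 + q2*a_2 + q3*a_1 + q4*a_0 = 13041/40960.

The Pade approximant has numerator coefficients [1/10, -141/80, 459/128, -1107/512, 13041/40960]; denominator coefficients [1, -21/8, 135/64, -135/256, 81/4096].


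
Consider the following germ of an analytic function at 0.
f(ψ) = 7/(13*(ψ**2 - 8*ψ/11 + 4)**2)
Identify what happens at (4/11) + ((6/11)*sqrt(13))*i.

The denominator factor ψ**2 - 8*ψ/11 + 4 vanishes at (4/11) + ((6/11)*sqrt(13))*i and appears to the power 2; the numerator there equals 7/13, nonzero, and no other factor vanishes.
Hence a pole whose order is the multiplicity, 2.

The point is a pole of order 2.


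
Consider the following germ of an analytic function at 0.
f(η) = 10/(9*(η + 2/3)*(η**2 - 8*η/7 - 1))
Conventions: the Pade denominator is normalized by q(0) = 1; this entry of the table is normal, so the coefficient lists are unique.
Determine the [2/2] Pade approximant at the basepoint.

The Pade approximant has numerator coefficients [-5/3, -350/877, -735/877]; denominator coefficients [1, 35389/12278, 11357/6139].

Taylor coefficients needed (expand at 0): a_0 = -5/3, a_1 = 185/42, a_2 = -6145/588, a_3 = 60295/2744, a_4 = -5070985/115248.
Write the denominator as Q(η) = 1 + q1*η + q2*η^2. Requiring Q*f - P = O(η^5) with deg P <= 2 kills the coefficients of η^3..η^4 in Q*f:
  η^3: a_3 + q1*a_2 + q2*a_1 = 0, i.e. 60295/2744 + (-6145/588)*q1 + (185/42)*q2 = 0.
  η^4: a_4 + q1*a_3 + q2*a_2 = 0, i.e. -5070985/115248 + (60295/2744)*q1 + (-6145/588)*q2 = 0.
Solving this linear system: q1 = 35389/12278, q2 = 11357/6139.
The numerator is Q*f truncated at degree 2: P0 = a_0 = -5/3; P1 = a_1 + q1*a_0 = -350/877; P2 = a_2 + q1*a_1 + q2*a_0 = -735/877.


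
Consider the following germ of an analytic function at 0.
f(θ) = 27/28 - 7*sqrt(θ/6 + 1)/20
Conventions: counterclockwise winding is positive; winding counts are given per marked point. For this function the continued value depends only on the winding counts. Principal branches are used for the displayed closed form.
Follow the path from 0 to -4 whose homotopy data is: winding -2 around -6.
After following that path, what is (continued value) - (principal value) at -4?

Continued minus principal equals 0.

The rational part is single-valued and drops out of the difference; each branch term changes only by its own monodromy.
(-7/20)*sqrt(1 - θ/(-6)): winding -2 is even, the square root returns to the same sheet, contribution 0.
Summing the contributions at θ = -4 gives 0.


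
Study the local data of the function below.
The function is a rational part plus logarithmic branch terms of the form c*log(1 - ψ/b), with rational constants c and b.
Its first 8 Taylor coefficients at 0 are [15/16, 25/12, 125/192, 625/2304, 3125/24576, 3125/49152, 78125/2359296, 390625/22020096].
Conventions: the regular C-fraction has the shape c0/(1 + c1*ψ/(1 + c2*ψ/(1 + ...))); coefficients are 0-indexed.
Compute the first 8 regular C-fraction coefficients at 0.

Taylor coefficients (read off): a_0 = 15/16, a_1 = 25/12, a_2 = 125/192, a_3 = 625/2304, a_4 = 3125/24576, a_5 = 3125/49152, a_6 = 78125/2359296, a_7 = 390625/22020096.
c0 = a_0 = 15/16. Peel one level at a time: if S = 1 + c*ψ/S' with S'(0) = 1, then c is the ψ-coefficient of S and S' = c*ψ/(S - 1).
S_1 = c0/f = 1 + (-20/9)*ψ + (1375/324)*ψ^2 + ...; c1 = -20/9.
S_2 = c1*ψ/(S_1 - 1) = 1 + (275/144)*ψ + (-25/768)*ψ^2 + ...; c2 = 275/144.
S_3 = c2*ψ/(S_2 - 1) = 1 + (3/176)*ψ + (87/15488)*ψ^2 + ...; c3 = 3/176.
S_4 = c3*ψ/(S_3 - 1) = 1 + (-29/88)*ψ + (-5/192)*ψ^2 + ...; c4 = -29/88.
S_5 = c4*ψ/(S_4 - 1) = 1 + (-55/696)*ψ + (-17875/968832)*ψ^2 + ...; c5 = -55/696.
S_6 = c5*ψ/(S_5 - 1) = 1 + (-325/1392)*ψ + (-45/1792)*ψ^2 + ...; c6 = -325/1392.
S_7 = c6*ψ/(S_6 - 1) = 1 + (-783/7280)*ψ + ...; c7 = -783/7280.

The regular C-fraction coefficients are [15/16, -20/9, 275/144, 3/176, -29/88, -55/696, -325/1392, -783/7280].


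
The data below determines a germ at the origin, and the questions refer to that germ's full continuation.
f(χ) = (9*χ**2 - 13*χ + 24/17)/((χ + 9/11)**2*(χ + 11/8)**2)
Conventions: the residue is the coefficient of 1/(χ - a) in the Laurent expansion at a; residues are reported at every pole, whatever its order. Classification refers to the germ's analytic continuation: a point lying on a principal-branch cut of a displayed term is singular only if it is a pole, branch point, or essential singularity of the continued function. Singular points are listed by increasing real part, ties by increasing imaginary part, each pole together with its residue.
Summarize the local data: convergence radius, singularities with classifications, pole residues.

Radius of convergence at 0: 9/11.
At -11/8: a pole of order 2; residue 597612224/2000033.
At -9/11: a pole of order 2; residue -597612224/2000033.

Denominator factor (χ + 9/11)^2: pole of order 2 at -9/11, modulus 9/11.
Denominator factor (χ + 11/8)^2: pole of order 2 at -11/8, modulus 11/8.
The radius of convergence is the smallest modulus among the singular points: 9/11.
At the order-2 pole -11/8 set g(χ) = (χ - (-11/8))^2*f(χ) = (9*χ**2 - 13*χ + 24/17)/(χ + 9/11)**2.
Order-2 pole: residue = g'(a); g'(-11/8) = 597612224/2000033, so the residue is 597612224/2000033.
At the order-2 pole -9/11 set g(χ) = (χ - (-9/11))^2*f(χ) = (9*χ**2 - 13*χ + 24/17)/(χ + 11/8)**2.
Order-2 pole: residue = g'(a); g'(-9/11) = -597612224/2000033, so the residue is -597612224/2000033.
List the singular points by increasing real part (a conjugate pair: the negative imaginary part first).


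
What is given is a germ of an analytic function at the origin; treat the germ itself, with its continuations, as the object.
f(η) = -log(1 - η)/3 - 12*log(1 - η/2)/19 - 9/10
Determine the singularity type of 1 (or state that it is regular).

The term (-1/3)*log(1 - η/(1)) has argument 1 - 1/(1) = 0 at 1: a logarithmic (infinitely-sheeted) branch point; the remaining terms are analytic or single-valued there.

The point is a logarithmic branch point.


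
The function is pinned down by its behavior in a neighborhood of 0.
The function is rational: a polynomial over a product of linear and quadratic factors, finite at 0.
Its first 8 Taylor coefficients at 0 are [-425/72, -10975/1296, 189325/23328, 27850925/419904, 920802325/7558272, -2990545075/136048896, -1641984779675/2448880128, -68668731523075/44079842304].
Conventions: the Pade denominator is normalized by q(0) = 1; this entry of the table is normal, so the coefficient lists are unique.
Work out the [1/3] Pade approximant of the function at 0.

The Pade approximant has numerator coefficients [-425/72, 28321125/6906532]; denominator coefficients [1, -66178451/31079394, 45891211/10359798, 273257018/139857273].

Taylor coefficients needed (read off): a_0 = -425/72, a_1 = -10975/1296, a_2 = 189325/23328, a_3 = 27850925/419904, a_4 = 920802325/7558272.
Write the denominator as Q(κ) = 1 + q1*κ + q2*κ^2 + q3*κ^3. Requiring Q*f - P = O(κ^5) with deg P <= 1 kills the coefficients of κ^2..κ^4 in Q*f:
  κ^2: a_2 + q1*a_1 + q2*a_0 = 0, i.e. 189325/23328 + (-10975/1296)*q1 + (-425/72)*q2 = 0.
  κ^3: a_3 + q1*a_2 + q2*a_1 + q3*a_0 = 0, i.e. 27850925/419904 + (189325/23328)*q1 + (-10975/1296)*q2 + (-425/72)*q3 = 0.
  κ^4: a_4 + q1*a_3 + q2*a_2 + q3*a_1 = 0, i.e. 920802325/7558272 + (27850925/419904)*q1 + (189325/23328)*q2 + (-10975/1296)*q3 = 0.
Solving this linear system: q1 = -66178451/31079394, q2 = 45891211/10359798, q3 = 273257018/139857273.
The numerator is Q*f truncated at degree 1: P0 = a_0 = -425/72; P1 = a_1 + q1*a_0 = 28321125/6906532.


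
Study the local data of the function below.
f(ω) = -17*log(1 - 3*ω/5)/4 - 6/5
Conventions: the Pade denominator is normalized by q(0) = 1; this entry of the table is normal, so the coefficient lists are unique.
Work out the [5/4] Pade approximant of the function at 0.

The Pade approximant has numerator coefficients [-6/5, 83/20, -671/200, 822/875, -5583/70000, 459/875000]; denominator coefficients [1, -4/3, 3/5, -18/175, 9/1750].

Taylor coefficients needed (expand at 0): a_0 = -6/5, a_1 = 51/20, a_2 = 153/200, a_3 = 153/500, a_4 = 1377/10000, a_5 = 4131/62500, a_6 = 4131/125000, a_7 = 37179/2187500, a_8 = 111537/12500000, a_9 = 37179/7812500.
Write the denominator as Q(ω) = 1 + q1*ω + q2*ω^2 + q3*ω^3 + q4*ω^4. Requiring Q*f - P = O(ω^10) with deg P <= 5 kills the coefficients of ω^6..ω^9 in Q*f:
  ω^6: a_6 + q1*a_5 + q2*a_4 + q3*a_3 + q4*a_2 = 0, i.e. 4131/125000 + (4131/62500)*q1 + (1377/10000)*q2 + (153/500)*q3 + (153/200)*q4 = 0.
  ω^7: a_7 + q1*a_6 + q2*a_5 + q3*a_4 + q4*a_3 = 0, i.e. 37179/2187500 + (4131/125000)*q1 + (4131/62500)*q2 + (1377/10000)*q3 + (153/500)*q4 = 0.
  ω^8: a_8 + q1*a_7 + q2*a_6 + q3*a_5 + q4*a_4 = 0, i.e. 111537/12500000 + (37179/2187500)*q1 + (4131/125000)*q2 + (4131/62500)*q3 + (1377/10000)*q4 = 0.
  ω^9: a_9 + q1*a_8 + q2*a_7 + q3*a_6 + q4*a_5 = 0, i.e. 37179/7812500 + (111537/12500000)*q1 + (37179/2187500)*q2 + (4131/125000)*q3 + (4131/62500)*q4 = 0.
Solving this linear system: q1 = -4/3, q2 = 3/5, q3 = -18/175, q4 = 9/1750.
The numerator is Q*f truncated at degree 5: P0 = a_0 = -6/5; P1 = a_1 + q1*a_0 = 83/20; P2 = a_2 + q1*a_1 + q2*a_0 = -671/200; P3 = a_3 + q1*a_2 + q2*a_1 + q3*a_0 = 822/875; P4 = a_4 + q1*a_3 + q2*a_2 + q3*a_1 + q4*a_0 = -5583/70000; P5 = a_5 + q1*a_4 + q2*a_3 + q3*a_2 + q4*a_1 = 459/875000.


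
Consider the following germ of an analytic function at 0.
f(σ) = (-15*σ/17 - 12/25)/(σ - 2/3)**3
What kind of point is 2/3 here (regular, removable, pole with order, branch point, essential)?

The point is a pole of order 3.

The denominator factor σ - 2/3 vanishes at 2/3 and appears to the power 3; the numerator there equals -454/425, nonzero, and no other factor vanishes.
Hence a pole whose order is the multiplicity, 3.


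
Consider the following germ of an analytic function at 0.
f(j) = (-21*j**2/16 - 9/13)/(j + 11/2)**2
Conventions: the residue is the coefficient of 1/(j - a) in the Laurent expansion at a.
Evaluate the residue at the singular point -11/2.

At the order-2 pole -11/2 set g(j) = (j - (-11/2))^2*f(j) = -21*j**2/16 - 9/13.
Order-2 pole: residue = g'(a); g'(-11/2) = 231/16, so the residue is 231/16.

The residue is 231/16.


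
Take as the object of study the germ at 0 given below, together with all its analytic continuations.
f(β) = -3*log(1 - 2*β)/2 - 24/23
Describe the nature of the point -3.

The point is a regular point.

There is no denominator, hence no pole anywhere.
Branch term log(1 - β/(1/2)): argument at -3 is 7, nonzero, so -3 is not its branch point (a point on a principal cut is still regular for the continued germ).
So the germ continues analytically to -3.


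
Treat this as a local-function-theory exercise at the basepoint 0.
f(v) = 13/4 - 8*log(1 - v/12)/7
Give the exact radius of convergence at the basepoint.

The radius of convergence is 12.

Branch term (-8/7)*log(1 - v/(12)): its argument vanishes at v = 12, a logarithmic branch point, modulus 12.
The radius of convergence is the smallest modulus among the singular points: 12.


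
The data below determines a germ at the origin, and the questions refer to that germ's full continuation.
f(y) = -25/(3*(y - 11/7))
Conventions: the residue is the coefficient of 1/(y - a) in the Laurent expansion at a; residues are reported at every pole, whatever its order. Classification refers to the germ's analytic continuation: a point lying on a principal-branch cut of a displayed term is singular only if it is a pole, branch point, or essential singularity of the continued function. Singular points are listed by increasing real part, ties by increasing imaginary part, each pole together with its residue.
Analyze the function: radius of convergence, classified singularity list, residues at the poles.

Radius of convergence at 0: 11/7.
At 11/7: a pole of order 1; residue -25/3.

Denominator factor (y - 11/7): pole of order 1 at 11/7, modulus 11/7.
The radius of convergence is the smallest modulus among the singular points: 11/7.
At the order-1 pole 11/7 set g(y) = (y - (11/7))*f(y) = -25/3.
Simple pole: residue = g(a) at a = 11/7, which is -25/3.


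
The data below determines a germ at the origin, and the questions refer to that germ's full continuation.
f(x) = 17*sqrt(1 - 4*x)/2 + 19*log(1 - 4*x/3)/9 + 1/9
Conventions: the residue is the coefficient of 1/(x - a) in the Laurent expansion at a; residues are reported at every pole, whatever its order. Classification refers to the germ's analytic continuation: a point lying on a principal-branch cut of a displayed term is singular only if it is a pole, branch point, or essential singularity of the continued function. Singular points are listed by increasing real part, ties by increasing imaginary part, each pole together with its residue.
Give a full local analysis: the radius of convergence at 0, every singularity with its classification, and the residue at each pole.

Radius of convergence at 0: 1/4.
At 1/4: an algebraic (square-root) branch point.
At 3/4: a logarithmic branch point.

Branch term (19/9)*log(1 - x/(3/4)): its argument vanishes at x = 3/4, a logarithmic branch point, modulus 3/4.
Branch term (17/2)*sqrt(1 - x/(1/4)): its argument vanishes at x = 1/4, a square-root branch point, modulus 1/4.
The radius of convergence is the smallest modulus among the singular points: 1/4.
List the singular points by increasing real part (a conjugate pair: the negative imaginary part first).


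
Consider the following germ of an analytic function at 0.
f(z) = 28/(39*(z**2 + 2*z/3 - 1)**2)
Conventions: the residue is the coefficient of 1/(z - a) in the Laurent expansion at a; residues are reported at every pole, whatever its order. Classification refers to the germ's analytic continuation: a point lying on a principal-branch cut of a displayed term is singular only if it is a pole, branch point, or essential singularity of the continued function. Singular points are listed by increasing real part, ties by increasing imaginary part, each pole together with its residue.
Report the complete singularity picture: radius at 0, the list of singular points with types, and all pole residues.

Denominator factor (z**2 + 2*z/3 - 1)^2: discriminant 40/9, real irrational roots -1/3 + (1/3)*sqrt(10) and -1/3 - (1/3)*sqrt(10); poles of order 2, moduli -1/3 + (1/3)*sqrt(10) and 1/3 + (1/3)*sqrt(10).
The radius of convergence is the smallest modulus among the singular points: -1/3 + (1/3)*sqrt(10).
The factor z**2 + 2*z/3 - 1 splits as (z - a)(z - a') with a = -1/3 - (1/3)*sqrt(10), a' = -1/3 + (1/3)*sqrt(10). At the order-2 pole a set g(z) = (z - a)^2*f(z) = [28/39] / (z - a')^2.
Order-2 pole: residue = g'(a); g'(-1/3 - (1/3)*sqrt(10)) = (63/1300)*sqrt(10), so the residue is (63/1300)*sqrt(10).
The factor z**2 + 2*z/3 - 1 splits as (z - a)(z - a') with a = -1/3 + (1/3)*sqrt(10), a' = -1/3 - (1/3)*sqrt(10). At the order-2 pole a set g(z) = (z - a)^2*f(z) = [28/39] / (z - a')^2.
Order-2 pole: residue = g'(a); g'(-1/3 + (1/3)*sqrt(10)) = -(63/1300)*sqrt(10), so the residue is -(63/1300)*sqrt(10).
List the singular points by increasing real part (a conjugate pair: the negative imaginary part first).

Radius of convergence at 0: -1/3 + (1/3)*sqrt(10).
At -1/3 - (1/3)*sqrt(10): a pole of order 2; residue (63/1300)*sqrt(10).
At -1/3 + (1/3)*sqrt(10): a pole of order 2; residue -(63/1300)*sqrt(10).


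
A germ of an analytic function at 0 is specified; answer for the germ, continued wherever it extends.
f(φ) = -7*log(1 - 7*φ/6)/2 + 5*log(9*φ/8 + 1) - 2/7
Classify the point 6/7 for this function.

The point is a logarithmic branch point.

The term (-7/2)*log(1 - φ/(6/7)) has argument 1 - 6/7/(6/7) = 0 at 6/7: a logarithmic (infinitely-sheeted) branch point; the remaining terms are analytic or single-valued there.


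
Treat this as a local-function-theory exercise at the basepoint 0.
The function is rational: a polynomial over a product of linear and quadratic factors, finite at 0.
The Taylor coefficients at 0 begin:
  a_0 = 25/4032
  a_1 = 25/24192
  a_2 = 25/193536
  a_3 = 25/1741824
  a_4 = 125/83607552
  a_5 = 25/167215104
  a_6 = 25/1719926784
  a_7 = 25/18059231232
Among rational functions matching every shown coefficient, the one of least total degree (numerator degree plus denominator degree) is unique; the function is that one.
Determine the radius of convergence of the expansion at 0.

No rational of total degree below 2 reproduces all 8 coefficients; solving the [0/2] Pade equations on them gives f(j) = 25/(28*(j - 12)**2), whose expansion matches every shown term.
Denominator factor (j - 12)^2: pole of order 2 at 12, modulus 12.
The radius of convergence is the smallest modulus among the singular points: 12.

The radius of convergence is 12.


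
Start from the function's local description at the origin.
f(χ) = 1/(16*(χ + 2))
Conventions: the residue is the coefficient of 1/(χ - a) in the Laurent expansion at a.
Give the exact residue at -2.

The residue is 1/16.

At the order-1 pole -2 set g(χ) = (χ - (-2))*f(χ) = 1/16.
Simple pole: residue = g(a) at a = -2, which is 1/16.


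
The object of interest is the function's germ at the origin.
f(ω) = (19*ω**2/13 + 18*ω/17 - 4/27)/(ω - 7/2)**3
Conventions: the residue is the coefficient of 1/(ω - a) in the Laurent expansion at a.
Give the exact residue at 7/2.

At the order-3 pole 7/2 set g(ω) = (ω - (7/2))^3*f(ω) = 19*ω**2/13 + 18*ω/17 - 4/27.
Order-3 pole: residue = g''(a)/2; g''(7/2) = 38/13, so the residue is 19/13.

The residue is 19/13.


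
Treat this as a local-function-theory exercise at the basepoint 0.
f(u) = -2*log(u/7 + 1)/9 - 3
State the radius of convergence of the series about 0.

The radius of convergence is 7.

Branch term (-2/9)*log(1 - u/(-7)): its argument vanishes at u = -7, a logarithmic branch point, modulus 7.
The radius of convergence is the smallest modulus among the singular points: 7.


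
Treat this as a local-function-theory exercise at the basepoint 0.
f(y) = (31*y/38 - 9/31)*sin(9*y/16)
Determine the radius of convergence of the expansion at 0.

The radius of convergence is infinite.

The factor sin(9*y/16) is entire and contributes no finite singular point.
The polynomial part has no poles.
No finite singular points: the Taylor series at 0 converges everywhere.


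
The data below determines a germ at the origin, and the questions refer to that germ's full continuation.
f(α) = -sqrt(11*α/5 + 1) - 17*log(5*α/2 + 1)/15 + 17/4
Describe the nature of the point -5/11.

The term (-1)*sqrt(1 - α/(-5/11)) has argument 1 - -5/11/(-5/11) = 0 at -5/11: a square-root (algebraic, two-sheeted) branch point; the remaining terms are analytic or single-valued there.

The point is an algebraic (square-root) branch point.


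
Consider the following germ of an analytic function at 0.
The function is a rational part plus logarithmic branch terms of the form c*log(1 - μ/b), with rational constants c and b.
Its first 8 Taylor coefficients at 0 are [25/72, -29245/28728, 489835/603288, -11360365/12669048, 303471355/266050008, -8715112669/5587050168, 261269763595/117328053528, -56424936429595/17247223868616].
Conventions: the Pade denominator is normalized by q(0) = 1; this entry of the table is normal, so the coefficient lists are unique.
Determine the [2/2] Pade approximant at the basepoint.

The Pade approximant has numerator coefficients [25/72, -69002515/162371796, -503614040/663018167]; denominator coefficients [1, 25542557/14955297, 16797838/34895693].

Taylor coefficients needed (read off): a_0 = 25/72, a_1 = -29245/28728, a_2 = 489835/603288, a_3 = -11360365/12669048, a_4 = 303471355/266050008.
Write the denominator as Q(μ) = 1 + q1*μ + q2*μ^2. Requiring Q*f - P = O(μ^5) with deg P <= 2 kills the coefficients of μ^3..μ^4 in Q*f:
  μ^3: a_3 + q1*a_2 + q2*a_1 = 0, i.e. -11360365/12669048 + (489835/603288)*q1 + (-29245/28728)*q2 = 0.
  μ^4: a_4 + q1*a_3 + q2*a_2 = 0, i.e. 303471355/266050008 + (-11360365/12669048)*q1 + (489835/603288)*q2 = 0.
Solving this linear system: q1 = 25542557/14955297, q2 = 16797838/34895693.
The numerator is Q*f truncated at degree 2: P0 = a_0 = 25/72; P1 = a_1 + q1*a_0 = -69002515/162371796; P2 = a_2 + q1*a_1 + q2*a_0 = -503614040/663018167.


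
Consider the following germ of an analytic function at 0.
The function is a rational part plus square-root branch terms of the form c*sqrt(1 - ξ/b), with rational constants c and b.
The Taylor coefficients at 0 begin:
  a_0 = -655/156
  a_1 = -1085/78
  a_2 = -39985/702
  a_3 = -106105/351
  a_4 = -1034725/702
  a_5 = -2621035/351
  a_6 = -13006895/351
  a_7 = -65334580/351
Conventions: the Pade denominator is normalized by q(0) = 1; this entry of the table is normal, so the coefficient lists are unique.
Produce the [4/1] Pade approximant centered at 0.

The Pade approximant has numerator coefficients [-655/156, 914002/124167, 30201029/2235006, -568366/41389, 4759413/82778]; denominator coefficients [1, -1048414/206945].

Taylor coefficients needed (read off): a_0 = -655/156, a_1 = -1085/78, a_2 = -39985/702, a_3 = -106105/351, a_4 = -1034725/702, a_5 = -2621035/351.
Write the denominator as Q(ξ) = 1 + q1*ξ. Requiring Q*f - P = O(ξ^6) with deg P <= 4 kills the coefficients of ξ^5..ξ^5 in Q*f:
  ξ^5: a_5 + q1*a_4 = 0, i.e. -2621035/351 + (-1034725/702)*q1 = 0.
Solving this linear system: q1 = -1048414/206945.
The numerator is Q*f truncated at degree 4: P0 = a_0 = -655/156; P1 = a_1 + q1*a_0 = 914002/124167; P2 = a_2 + q1*a_1 = 30201029/2235006; P3 = a_3 + q1*a_2 = -568366/41389; P4 = a_4 + q1*a_3 = 4759413/82778.


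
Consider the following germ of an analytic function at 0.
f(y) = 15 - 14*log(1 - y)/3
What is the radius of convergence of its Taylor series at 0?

Branch term (-14/3)*log(1 - y/(1)): its argument vanishes at y = 1, a logarithmic branch point, modulus 1.
The radius of convergence is the smallest modulus among the singular points: 1.

The radius of convergence is 1.


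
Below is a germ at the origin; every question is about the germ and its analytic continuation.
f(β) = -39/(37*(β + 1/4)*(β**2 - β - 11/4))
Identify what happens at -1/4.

The point is a pole of order 1.

The denominator factor β + 1/4 vanishes at -1/4 and appears to the power 1; the numerator there equals -39/37, nonzero, and no other factor vanishes.
Hence a pole whose order is the multiplicity, 1.


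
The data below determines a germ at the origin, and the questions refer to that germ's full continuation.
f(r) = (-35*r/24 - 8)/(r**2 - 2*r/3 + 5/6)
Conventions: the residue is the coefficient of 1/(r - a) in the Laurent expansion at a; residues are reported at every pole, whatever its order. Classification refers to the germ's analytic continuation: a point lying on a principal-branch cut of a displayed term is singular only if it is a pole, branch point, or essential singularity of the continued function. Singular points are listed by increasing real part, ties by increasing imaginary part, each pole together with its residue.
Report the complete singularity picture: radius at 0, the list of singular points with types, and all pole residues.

Radius of convergence at 0: (1/6)*sqrt(30).
At (1/3) - ((1/6)*sqrt(26))*i: a pole of order 1; residue (-35/48) - ((47/48)*sqrt(26))*i.
At (1/3) + ((1/6)*sqrt(26))*i: a pole of order 1; residue (-35/48) + ((47/48)*sqrt(26))*i.

Denominator factor (r**2 - 2*r/3 + 5/6): discriminant -26/9, complex-conjugate roots (1/3) + ((1/6)*sqrt(26))*i and (1/3) - ((1/6)*sqrt(26))*i; poles of order 1, moduli (1/6)*sqrt(30) and (1/6)*sqrt(30).
The radius of convergence is the smallest modulus among the singular points: (1/6)*sqrt(30).
The factor r**2 - 2*r/3 + 5/6 splits as (r - a)(r - a') with a = (1/3) - ((1/6)*sqrt(26))*i, a' = (1/3) + ((1/6)*sqrt(26))*i. At the order-1 pole a set g(r) = (r - a)*f(r) = [-35*r/24 - 8] / (r - a').
Simple pole: residue = g(a) at a = (1/3) - ((1/6)*sqrt(26))*i, which is (-35/48) - ((47/48)*sqrt(26))*i.
The factor r**2 - 2*r/3 + 5/6 splits as (r - a)(r - a') with a = (1/3) + ((1/6)*sqrt(26))*i, a' = (1/3) - ((1/6)*sqrt(26))*i. At the order-1 pole a set g(r) = (r - a)*f(r) = [-35*r/24 - 8] / (r - a').
Simple pole: residue = g(a) at a = (1/3) + ((1/6)*sqrt(26))*i, which is (-35/48) + ((47/48)*sqrt(26))*i.
List the singular points by increasing real part (a conjugate pair: the negative imaginary part first).
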